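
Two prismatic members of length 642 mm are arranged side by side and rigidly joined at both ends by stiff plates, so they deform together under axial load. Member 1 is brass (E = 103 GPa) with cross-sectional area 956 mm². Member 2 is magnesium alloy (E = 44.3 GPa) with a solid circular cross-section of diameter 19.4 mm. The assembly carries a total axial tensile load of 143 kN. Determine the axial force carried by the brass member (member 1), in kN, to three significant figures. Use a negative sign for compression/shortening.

126 kN

A_2 = 295.6 mm².
Equal strain + equilibrium ⇒ each member carries load in proportion to AE: A₁E₁ = 98470000 N, A₂E₂ = 13090000 N, ΣAE = 111600000 N.
F₁ = P·A₁E₁/ΣAE = 143000·98470000/111600000 = 126200 N.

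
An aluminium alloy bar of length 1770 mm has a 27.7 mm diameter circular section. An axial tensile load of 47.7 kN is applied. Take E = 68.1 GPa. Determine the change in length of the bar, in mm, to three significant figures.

A = 602.6 mm².
δ_mech = NL/(AE) = 47700·1770/(602.6·68100) = 2.057 mm.

2.06 mm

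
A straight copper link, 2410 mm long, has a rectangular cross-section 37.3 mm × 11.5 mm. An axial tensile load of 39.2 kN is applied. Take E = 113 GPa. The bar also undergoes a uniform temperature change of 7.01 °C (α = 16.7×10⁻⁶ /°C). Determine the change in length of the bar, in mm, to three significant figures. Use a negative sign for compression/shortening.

2.23 mm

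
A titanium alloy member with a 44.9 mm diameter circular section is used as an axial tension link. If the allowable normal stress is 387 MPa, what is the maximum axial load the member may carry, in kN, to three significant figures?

613 kN

A = 1583 mm².
P_max = σ_allow · A = 387 · 1583 = 612800 N = 612.8 kN.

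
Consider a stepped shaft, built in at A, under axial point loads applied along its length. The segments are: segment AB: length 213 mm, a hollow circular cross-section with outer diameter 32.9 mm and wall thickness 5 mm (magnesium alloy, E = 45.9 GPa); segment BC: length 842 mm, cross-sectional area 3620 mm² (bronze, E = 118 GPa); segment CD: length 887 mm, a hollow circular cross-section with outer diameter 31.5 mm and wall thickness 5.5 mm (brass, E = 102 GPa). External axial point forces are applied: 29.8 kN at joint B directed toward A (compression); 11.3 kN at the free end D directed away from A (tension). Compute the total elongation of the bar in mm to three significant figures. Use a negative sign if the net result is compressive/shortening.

Internal axial forces (sectioning from the free end, tension +): N_CD = 11.3 kN, N_BC = 11.3 kN, N_AB = -18.5 kN.
A_AB = 438.3 mm².
A_CD = 449.2 mm².
δ_AB = -18500·213/(438.3·45900) = -0.1959 mm
δ_BC = 11300·842/(3620·118000) = 0.02227 mm
δ_CD = 11300·887/(449.2·102000) = 0.2187 mm
δ = Σδ_i = 0.04512 mm.

0.0451 mm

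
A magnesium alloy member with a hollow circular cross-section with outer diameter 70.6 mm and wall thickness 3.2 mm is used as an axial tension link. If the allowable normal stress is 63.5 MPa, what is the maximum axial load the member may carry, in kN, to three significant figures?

43.0 kN

A = 677.6 mm².
P_max = σ_allow · A = 63.5 · 677.6 = 43030 N = 43.03 kN.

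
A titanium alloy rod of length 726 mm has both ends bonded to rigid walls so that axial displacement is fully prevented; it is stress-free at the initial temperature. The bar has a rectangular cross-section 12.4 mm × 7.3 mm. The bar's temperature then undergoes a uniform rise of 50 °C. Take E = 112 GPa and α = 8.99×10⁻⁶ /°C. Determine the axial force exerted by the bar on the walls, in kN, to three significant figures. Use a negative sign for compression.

Free thermal expansion αLΔT = 8.99e-6 · 726 · 50 = 0.3263 mm.
The walls impose strain ε = −(0.3263)/726 = -4.4950e-04; σ = Eε = 112000 · -4.4950e-04 = -50.34 MPa.
Wall reaction R = σ·A = -50.34·90.52 = -4557 N = -4.557 kN.

-4.56 kN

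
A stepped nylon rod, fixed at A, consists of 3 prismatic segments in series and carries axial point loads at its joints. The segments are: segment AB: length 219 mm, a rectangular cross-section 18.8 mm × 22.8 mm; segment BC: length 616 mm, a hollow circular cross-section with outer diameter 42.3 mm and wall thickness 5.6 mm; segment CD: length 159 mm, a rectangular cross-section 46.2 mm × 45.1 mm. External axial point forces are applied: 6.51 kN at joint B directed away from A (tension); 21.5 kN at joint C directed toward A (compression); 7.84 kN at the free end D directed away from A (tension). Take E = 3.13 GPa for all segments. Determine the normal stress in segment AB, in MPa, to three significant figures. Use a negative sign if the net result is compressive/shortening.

-16.7 MPa

Internal axial forces (sectioning from the free end, tension +): N_CD = 7.84 kN, N_BC = -13.66 kN, N_AB = -7.15 kN.
A_AB = 428.6 mm².
σ_AB = N_AB/A_AB = -7150/428.6 = -16.68 MPa.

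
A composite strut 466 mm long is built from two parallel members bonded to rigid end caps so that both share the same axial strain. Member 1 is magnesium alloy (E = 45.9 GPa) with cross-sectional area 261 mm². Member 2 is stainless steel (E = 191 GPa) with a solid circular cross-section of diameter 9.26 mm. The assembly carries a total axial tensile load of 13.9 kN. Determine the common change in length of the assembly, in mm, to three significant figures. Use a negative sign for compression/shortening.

A_2 = 67.35 mm².
Equal strain + equilibrium ⇒ each member carries load in proportion to AE: A₁E₁ = 11980000 N, A₂E₂ = 12860000 N, ΣAE = 24840000 N.
δ = PL/ΣAE = 13900·466/24840000 = 0.2607 mm.

0.261 mm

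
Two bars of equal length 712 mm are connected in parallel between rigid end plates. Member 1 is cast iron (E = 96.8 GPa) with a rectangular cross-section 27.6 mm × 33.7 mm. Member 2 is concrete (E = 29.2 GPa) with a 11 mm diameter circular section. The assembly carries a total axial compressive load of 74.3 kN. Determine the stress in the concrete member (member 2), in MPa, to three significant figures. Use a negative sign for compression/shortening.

A_1 = 930.1 mm².
A_2 = 95.03 mm².
Equal strain + equilibrium ⇒ each member carries load in proportion to AE: A₁E₁ = 90040000 N, A₂E₂ = 2775000 N, ΣAE = 92810000 N.
σ₂ = P·E₂/ΣAE = -74300·29200/92810000 = -23.38 MPa.

-23.4 MPa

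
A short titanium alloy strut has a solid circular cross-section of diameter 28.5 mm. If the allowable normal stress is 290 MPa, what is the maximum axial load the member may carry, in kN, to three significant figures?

A = 637.9 mm².
P_max = σ_allow · A = 290 · 637.9 = 185000 N = 185 kN.

185 kN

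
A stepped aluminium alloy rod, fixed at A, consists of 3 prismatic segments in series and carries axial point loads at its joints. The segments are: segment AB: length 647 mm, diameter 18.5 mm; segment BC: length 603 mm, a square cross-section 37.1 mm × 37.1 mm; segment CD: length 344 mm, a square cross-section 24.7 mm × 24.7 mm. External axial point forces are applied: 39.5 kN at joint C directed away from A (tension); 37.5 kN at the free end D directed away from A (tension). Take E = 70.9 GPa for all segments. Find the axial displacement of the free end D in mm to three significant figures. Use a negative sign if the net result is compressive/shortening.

Internal axial forces (sectioning from the free end, tension +): N_CD = 37.5 kN, N_BC = 77 kN, N_AB = 77 kN.
A_AB = 268.8 mm².
A_BC = 1376 mm².
A_CD = 610.1 mm².
δ_AB = 77000·647/(268.8·70900) = 2.614 mm
δ_BC = 77000·603/(1376·70900) = 0.4758 mm
δ_CD = 37500·344/(610.1·70900) = 0.2982 mm
δ = Σδ_i = 3.388 mm.

3.39 mm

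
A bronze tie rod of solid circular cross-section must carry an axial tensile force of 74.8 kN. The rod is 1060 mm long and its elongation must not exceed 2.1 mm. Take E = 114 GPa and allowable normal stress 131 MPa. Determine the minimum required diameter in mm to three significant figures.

27.0 mm

Required area A ≥ P/σ_allow = 74800/131 = 571 mm².
For a solid circular section, d ≥ √(4A/π) = 26.96 mm.
Elongation limit: A ≥ PL/(Eδ_allow) = 74800·1060/(114000·2.1) = 331.2 mm² ⇒ d ≥ 20.54 mm.
The stress limit governs.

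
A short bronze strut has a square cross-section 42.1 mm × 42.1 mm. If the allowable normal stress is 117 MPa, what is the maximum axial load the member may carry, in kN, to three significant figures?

A = 1772 mm².
P_max = σ_allow · A = 117 · 1772 = 207400 N = 207.4 kN.

207 kN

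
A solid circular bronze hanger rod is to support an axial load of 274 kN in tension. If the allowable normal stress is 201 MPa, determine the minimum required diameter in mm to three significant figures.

Required area A ≥ P/σ_allow = 274000/201 = 1363 mm².
For a solid circular section, d ≥ √(4A/π) = 41.66 mm.

41.7 mm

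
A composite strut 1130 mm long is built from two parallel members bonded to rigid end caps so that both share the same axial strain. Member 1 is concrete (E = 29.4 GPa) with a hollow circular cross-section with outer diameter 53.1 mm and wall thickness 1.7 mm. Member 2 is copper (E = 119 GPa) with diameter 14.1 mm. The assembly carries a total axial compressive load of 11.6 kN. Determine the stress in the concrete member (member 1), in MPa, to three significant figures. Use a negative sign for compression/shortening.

A_1 = 274.5 mm².
A_2 = 156.1 mm².
Equal strain + equilibrium ⇒ each member carries load in proportion to AE: A₁E₁ = 8071000 N, A₂E₂ = 18580000 N, ΣAE = 26650000 N.
σ₁ = P·E₁/ΣAE = -11600·29400/26650000 = -12.8 MPa.

-12.8 MPa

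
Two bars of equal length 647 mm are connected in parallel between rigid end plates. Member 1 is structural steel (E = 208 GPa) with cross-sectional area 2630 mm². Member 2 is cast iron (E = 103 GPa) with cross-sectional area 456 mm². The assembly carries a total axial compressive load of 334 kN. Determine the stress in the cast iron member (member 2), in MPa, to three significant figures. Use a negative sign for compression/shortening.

-57.9 MPa

Equal strain + equilibrium ⇒ each member carries load in proportion to AE: A₁E₁ = 547000000 N, A₂E₂ = 46970000 N, ΣAE = 594000000 N.
σ₂ = P·E₂/ΣAE = -334000·103000/594000000 = -57.92 MPa.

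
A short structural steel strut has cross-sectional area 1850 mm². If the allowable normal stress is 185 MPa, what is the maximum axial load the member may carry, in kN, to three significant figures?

342 kN

P_max = σ_allow · A = 185 · 1850 = 342200 N = 342.2 kN.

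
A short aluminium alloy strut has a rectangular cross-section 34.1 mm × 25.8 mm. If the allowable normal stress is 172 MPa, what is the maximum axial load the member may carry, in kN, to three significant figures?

151 kN

A = 879.8 mm².
P_max = σ_allow · A = 172 · 879.8 = 151300 N = 151.3 kN.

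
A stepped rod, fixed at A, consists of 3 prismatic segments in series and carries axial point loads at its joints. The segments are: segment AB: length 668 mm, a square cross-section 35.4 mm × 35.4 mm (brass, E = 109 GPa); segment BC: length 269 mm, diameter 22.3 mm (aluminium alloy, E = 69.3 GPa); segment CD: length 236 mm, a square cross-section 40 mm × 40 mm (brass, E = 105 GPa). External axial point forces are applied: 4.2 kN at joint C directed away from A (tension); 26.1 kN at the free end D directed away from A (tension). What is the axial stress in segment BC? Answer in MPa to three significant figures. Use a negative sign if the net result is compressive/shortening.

77.6 MPa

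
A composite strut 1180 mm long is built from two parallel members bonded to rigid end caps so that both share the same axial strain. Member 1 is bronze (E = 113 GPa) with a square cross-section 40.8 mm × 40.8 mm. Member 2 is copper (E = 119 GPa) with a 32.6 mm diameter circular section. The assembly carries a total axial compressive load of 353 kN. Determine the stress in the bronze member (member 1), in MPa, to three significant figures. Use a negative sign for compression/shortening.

A_1 = 1665 mm².
A_2 = 834.7 mm².
Equal strain + equilibrium ⇒ each member carries load in proportion to AE: A₁E₁ = 188100000 N, A₂E₂ = 99330000 N, ΣAE = 287400000 N.
σ₁ = P·E₁/ΣAE = -353000·113000/287400000 = -138.8 MPa.

-139 MPa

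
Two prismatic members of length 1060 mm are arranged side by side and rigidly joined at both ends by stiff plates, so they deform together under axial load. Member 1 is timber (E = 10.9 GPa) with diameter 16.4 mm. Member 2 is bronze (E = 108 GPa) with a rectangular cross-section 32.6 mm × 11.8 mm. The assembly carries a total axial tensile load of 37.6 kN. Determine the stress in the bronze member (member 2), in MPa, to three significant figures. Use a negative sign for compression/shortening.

92.6 MPa

A_1 = 211.2 mm².
A_2 = 384.7 mm².
Equal strain + equilibrium ⇒ each member carries load in proportion to AE: A₁E₁ = 2303000 N, A₂E₂ = 41550000 N, ΣAE = 43850000 N.
σ₂ = P·E₂/ΣAE = 37600·108000/43850000 = 92.61 MPa.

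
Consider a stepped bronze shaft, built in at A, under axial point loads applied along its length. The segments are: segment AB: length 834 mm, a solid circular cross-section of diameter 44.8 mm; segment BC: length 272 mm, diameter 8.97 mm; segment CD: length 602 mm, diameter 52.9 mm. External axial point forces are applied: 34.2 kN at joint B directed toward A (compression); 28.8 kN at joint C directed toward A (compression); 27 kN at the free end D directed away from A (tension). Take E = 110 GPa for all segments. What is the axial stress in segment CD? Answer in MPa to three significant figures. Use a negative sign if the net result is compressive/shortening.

Internal axial forces (sectioning from the free end, tension +): N_CD = 27 kN, N_BC = -1.8 kN, N_AB = -36 kN.
A_CD = 2198 mm².
σ_CD = N_CD/A_CD = 27000/2198 = 12.28 MPa.

12.3 MPa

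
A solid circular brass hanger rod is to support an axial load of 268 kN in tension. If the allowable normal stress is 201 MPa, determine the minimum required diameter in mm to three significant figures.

41.2 mm

Required area A ≥ P/σ_allow = 268000/201 = 1333 mm².
For a solid circular section, d ≥ √(4A/π) = 41.2 mm.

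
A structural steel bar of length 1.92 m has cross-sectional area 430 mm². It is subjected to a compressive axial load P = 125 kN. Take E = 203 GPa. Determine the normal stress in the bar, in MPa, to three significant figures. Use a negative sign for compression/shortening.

-291 MPa

σ = N/A = -125000/430 = -290.7 MPa.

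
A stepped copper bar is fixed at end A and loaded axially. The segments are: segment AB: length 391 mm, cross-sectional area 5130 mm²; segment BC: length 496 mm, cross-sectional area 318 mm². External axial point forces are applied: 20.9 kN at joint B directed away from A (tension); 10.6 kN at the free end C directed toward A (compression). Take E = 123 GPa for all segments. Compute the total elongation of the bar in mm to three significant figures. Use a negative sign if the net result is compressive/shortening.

-0.128 mm

Internal axial forces (sectioning from the free end, tension +): N_BC = -10.6 kN, N_AB = 10.3 kN.
δ_AB = 10300·391/(5130·123000) = 0.006383 mm
δ_BC = -10600·496/(318·123000) = -0.1344 mm
δ = Σδ_i = -0.128 mm.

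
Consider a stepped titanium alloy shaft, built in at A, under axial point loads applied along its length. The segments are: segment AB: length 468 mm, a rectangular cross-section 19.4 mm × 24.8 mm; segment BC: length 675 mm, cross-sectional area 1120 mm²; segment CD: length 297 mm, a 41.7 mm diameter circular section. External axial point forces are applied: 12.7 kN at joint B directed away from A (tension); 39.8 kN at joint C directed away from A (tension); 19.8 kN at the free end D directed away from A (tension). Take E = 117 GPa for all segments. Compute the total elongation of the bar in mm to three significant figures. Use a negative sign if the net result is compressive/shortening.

0.945 mm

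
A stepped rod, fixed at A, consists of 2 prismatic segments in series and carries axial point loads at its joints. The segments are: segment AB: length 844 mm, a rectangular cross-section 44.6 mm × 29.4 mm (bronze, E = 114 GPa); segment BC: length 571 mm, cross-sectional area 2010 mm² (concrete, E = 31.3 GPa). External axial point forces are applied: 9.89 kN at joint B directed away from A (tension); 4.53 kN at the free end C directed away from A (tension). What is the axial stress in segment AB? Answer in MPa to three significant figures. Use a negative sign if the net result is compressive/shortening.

11.0 MPa

Internal axial forces (sectioning from the free end, tension +): N_BC = 4.53 kN, N_AB = 14.42 kN.
A_AB = 1311 mm².
σ_AB = N_AB/A_AB = 14420/1311 = 11 MPa.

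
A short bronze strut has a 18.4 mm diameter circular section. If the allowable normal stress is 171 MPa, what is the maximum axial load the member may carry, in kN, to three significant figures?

A = 265.9 mm².
P_max = σ_allow · A = 171 · 265.9 = 45470 N = 45.47 kN.

45.5 kN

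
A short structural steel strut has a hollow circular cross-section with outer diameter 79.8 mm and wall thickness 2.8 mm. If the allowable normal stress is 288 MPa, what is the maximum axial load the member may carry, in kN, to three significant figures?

A = 677.3 mm².
P_max = σ_allow · A = 288 · 677.3 = 195100 N = 195.1 kN.

195 kN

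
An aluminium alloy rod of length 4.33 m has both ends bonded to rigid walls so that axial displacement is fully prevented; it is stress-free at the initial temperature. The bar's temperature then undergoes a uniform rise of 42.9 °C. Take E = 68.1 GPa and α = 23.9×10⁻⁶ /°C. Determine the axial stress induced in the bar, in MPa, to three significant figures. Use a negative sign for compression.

-69.8 MPa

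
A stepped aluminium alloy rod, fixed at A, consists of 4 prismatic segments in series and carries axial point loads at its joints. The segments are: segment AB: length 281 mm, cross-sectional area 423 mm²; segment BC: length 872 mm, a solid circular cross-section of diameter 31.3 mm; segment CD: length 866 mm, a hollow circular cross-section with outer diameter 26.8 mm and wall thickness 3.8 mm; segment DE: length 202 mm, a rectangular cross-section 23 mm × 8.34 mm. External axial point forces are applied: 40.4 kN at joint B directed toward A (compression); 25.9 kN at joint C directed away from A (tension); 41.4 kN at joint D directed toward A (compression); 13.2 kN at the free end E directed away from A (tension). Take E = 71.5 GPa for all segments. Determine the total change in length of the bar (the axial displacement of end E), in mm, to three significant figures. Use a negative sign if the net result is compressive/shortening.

-1.48 mm

Internal axial forces (sectioning from the free end, tension +): N_DE = 13.2 kN, N_CD = -28.2 kN, N_BC = -2.3 kN, N_AB = -42.7 kN.
A_BC = 769.4 mm².
A_CD = 274.6 mm².
A_DE = 191.8 mm².
δ_AB = -42700·281/(423·71500) = -0.3967 mm
δ_BC = -2300·872/(769.4·71500) = -0.03646 mm
δ_CD = -28200·866/(274.6·71500) = -1.244 mm
δ_DE = 13200·202/(191.8·71500) = 0.1944 mm
δ = Σδ_i = -1.483 mm.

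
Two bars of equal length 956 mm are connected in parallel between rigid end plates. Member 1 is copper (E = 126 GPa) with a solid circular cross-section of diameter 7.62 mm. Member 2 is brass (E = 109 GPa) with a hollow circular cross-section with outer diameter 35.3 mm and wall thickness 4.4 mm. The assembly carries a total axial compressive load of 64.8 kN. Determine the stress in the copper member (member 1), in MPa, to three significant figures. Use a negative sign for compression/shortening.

-156 MPa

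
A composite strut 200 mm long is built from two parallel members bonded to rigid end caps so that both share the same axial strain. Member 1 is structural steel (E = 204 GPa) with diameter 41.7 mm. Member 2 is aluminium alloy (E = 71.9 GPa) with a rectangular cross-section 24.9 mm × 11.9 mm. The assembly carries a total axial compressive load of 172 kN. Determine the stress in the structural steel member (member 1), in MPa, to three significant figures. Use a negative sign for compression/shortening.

A_1 = 1366 mm².
A_2 = 296.3 mm².
Equal strain + equilibrium ⇒ each member carries load in proportion to AE: A₁E₁ = 278600000 N, A₂E₂ = 21300000 N, ΣAE = 299900000 N.
σ₁ = P·E₁/ΣAE = -172000·204000/299900000 = -117 MPa.

-117 MPa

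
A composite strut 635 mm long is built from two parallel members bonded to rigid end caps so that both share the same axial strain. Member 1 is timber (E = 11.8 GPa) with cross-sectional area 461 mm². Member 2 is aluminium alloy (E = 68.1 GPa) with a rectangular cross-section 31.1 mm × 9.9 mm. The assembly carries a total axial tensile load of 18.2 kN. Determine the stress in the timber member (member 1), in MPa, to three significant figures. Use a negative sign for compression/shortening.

8.13 MPa

A_2 = 307.9 mm².
Equal strain + equilibrium ⇒ each member carries load in proportion to AE: A₁E₁ = 5440000 N, A₂E₂ = 20970000 N, ΣAE = 26410000 N.
σ₁ = P·E₁/ΣAE = 18200·11800/26410000 = 8.133 MPa.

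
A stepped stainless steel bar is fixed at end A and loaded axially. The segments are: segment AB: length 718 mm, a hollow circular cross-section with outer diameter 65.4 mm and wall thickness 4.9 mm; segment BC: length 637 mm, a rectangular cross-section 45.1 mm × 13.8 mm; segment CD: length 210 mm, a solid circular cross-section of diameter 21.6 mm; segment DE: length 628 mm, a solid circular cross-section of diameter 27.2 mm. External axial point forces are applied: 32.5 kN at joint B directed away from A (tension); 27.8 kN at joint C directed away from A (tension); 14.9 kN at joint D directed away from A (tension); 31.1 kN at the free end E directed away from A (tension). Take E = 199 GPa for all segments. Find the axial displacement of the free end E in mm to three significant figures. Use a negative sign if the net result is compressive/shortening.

1.09 mm

Internal axial forces (sectioning from the free end, tension +): N_DE = 31.1 kN, N_CD = 46 kN, N_BC = 73.8 kN, N_AB = 106.3 kN.
A_AB = 931.3 mm².
A_BC = 622.4 mm².
A_CD = 366.4 mm².
A_DE = 581.1 mm².
δ_AB = 106300·718/(931.3·199000) = 0.4118 mm
δ_BC = 73800·637/(622.4·199000) = 0.3796 mm
δ_CD = 46000·210/(366.4·199000) = 0.1325 mm
δ_DE = 31100·628/(581.1·199000) = 0.1689 mm
δ = Σδ_i = 1.093 mm.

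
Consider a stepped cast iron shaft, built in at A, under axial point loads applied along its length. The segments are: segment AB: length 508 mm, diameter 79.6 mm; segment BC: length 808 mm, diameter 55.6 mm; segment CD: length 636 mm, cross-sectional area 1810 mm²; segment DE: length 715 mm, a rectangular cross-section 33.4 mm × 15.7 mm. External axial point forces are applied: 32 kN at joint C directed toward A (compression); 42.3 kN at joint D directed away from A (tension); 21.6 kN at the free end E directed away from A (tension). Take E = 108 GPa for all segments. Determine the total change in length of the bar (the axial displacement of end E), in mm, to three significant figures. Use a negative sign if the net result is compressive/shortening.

0.609 mm

Internal axial forces (sectioning from the free end, tension +): N_DE = 21.6 kN, N_CD = 63.9 kN, N_BC = 31.9 kN, N_AB = 31.9 kN.
A_AB = 4976 mm².
A_BC = 2428 mm².
A_DE = 524.4 mm².
δ_AB = 31900·508/(4976·108000) = 0.03015 mm
δ_BC = 31900·808/(2428·108000) = 0.0983 mm
δ_CD = 63900·636/(1810·108000) = 0.2079 mm
δ_DE = 21600·715/(524.4·108000) = 0.2727 mm
δ = Σδ_i = 0.6091 mm.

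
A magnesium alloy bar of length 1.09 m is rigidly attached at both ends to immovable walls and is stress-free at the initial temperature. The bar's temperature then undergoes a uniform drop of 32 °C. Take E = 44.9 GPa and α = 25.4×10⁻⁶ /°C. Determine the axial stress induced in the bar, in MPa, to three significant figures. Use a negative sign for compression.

Free thermal expansion αLΔT = 25.4e-6 · 1090 · -32 = -0.886 mm.
The walls impose strain ε = −(-0.886)/1090 = 8.1280e-04; σ = Eε = 44900 · 8.1280e-04 = 36.49 MPa.

36.5 MPa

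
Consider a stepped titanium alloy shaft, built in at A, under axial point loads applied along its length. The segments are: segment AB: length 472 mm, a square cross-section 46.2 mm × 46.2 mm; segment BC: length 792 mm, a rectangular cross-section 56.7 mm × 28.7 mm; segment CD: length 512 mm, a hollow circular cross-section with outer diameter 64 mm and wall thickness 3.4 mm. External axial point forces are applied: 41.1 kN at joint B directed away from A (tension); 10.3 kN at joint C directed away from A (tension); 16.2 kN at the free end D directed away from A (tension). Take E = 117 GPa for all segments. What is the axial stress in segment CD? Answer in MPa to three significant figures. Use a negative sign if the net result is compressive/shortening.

25.0 MPa

Internal axial forces (sectioning from the free end, tension +): N_CD = 16.2 kN, N_BC = 26.5 kN, N_AB = 67.6 kN.
A_CD = 647.3 mm².
σ_CD = N_CD/A_CD = 16200/647.3 = 25.03 MPa.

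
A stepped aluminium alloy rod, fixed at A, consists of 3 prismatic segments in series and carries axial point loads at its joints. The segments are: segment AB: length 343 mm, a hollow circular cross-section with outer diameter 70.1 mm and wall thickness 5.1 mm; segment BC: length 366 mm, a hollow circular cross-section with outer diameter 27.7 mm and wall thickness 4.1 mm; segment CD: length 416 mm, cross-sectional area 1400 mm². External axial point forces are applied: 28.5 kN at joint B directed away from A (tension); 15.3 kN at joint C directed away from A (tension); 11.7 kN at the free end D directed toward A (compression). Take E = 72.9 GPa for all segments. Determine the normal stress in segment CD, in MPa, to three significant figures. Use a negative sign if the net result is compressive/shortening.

-8.36 MPa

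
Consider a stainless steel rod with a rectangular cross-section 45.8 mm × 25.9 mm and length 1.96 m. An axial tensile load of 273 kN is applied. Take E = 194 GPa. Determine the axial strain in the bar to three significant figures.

0.00119

A = 1186 mm².
σ = N/A = 230.1 MPa; ε = σ/E = 230.1/194000 = 1.186e-03.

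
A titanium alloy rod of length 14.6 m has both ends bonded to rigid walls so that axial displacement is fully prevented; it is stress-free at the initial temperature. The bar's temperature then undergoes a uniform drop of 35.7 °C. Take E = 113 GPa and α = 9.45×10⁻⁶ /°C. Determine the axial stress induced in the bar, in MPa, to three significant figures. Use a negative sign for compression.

Free thermal expansion αLΔT = 9.45e-6 · 14600 · -35.7 = -4.926 mm.
The walls impose strain ε = −(-4.926)/14600 = 3.3737e-04; σ = Eε = 113000 · 3.3737e-04 = 38.12 MPa.

38.1 MPa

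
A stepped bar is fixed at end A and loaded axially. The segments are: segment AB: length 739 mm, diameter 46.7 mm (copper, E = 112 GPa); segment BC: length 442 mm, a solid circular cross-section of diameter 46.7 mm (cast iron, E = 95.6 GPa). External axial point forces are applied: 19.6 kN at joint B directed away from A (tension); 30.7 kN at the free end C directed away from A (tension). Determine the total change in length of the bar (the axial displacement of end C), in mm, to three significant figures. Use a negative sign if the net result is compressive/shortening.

0.277 mm

Internal axial forces (sectioning from the free end, tension +): N_BC = 30.7 kN, N_AB = 50.3 kN.
A_AB = 1713 mm².
A_BC = 1713 mm².
δ_AB = 50300·739/(1713·112000) = 0.1938 mm
δ_BC = 30700·442/(1713·95600) = 0.08287 mm
δ = Σδ_i = 0.2766 mm.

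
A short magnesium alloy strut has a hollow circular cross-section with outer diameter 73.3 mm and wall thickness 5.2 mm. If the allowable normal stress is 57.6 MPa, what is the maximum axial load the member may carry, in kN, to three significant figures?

A = 1113 mm².
P_max = σ_allow · A = 57.6 · 1113 = 64080 N = 64.08 kN.

64.1 kN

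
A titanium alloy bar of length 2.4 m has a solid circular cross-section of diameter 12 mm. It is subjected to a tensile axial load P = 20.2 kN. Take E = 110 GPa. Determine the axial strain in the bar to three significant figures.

0.00162

A = 113.1 mm².
σ = N/A = 178.6 MPa; ε = σ/E = 178.6/110000 = 1.624e-03.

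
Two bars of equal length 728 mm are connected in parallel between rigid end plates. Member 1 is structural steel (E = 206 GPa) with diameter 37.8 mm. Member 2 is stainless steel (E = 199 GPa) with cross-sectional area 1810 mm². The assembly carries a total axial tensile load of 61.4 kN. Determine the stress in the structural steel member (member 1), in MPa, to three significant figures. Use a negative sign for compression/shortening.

A_1 = 1122 mm².
Equal strain + equilibrium ⇒ each member carries load in proportion to AE: A₁E₁ = 231200000 N, A₂E₂ = 360200000 N, ΣAE = 591400000 N.
σ₁ = P·E₁/ΣAE = 61400·206000/591400000 = 21.39 MPa.

21.4 MPa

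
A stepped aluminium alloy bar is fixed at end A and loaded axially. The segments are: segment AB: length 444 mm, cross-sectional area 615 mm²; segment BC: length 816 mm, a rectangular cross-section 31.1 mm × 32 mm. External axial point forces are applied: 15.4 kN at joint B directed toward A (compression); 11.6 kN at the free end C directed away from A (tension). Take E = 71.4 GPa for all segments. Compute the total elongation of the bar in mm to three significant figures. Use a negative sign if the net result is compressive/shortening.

0.0948 mm

Internal axial forces (sectioning from the free end, tension +): N_BC = 11.6 kN, N_AB = -3.8 kN.
A_BC = 995.2 mm².
δ_AB = -3800·444/(615·71400) = -0.03842 mm
δ_BC = 11600·816/(995.2·71400) = 0.1332 mm
δ = Σδ_i = 0.09479 mm.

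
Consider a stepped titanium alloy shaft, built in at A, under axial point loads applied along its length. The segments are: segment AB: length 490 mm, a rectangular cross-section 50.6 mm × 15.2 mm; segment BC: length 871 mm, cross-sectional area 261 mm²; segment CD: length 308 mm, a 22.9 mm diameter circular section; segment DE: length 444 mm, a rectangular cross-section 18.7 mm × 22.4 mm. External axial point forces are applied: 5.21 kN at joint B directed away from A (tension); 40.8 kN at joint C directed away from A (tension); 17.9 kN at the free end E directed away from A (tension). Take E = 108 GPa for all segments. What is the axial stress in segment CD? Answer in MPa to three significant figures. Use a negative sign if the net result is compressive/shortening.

Internal axial forces (sectioning from the free end, tension +): N_DE = 17.9 kN, N_CD = 17.9 kN, N_BC = 58.7 kN, N_AB = 63.91 kN.
A_CD = 411.9 mm².
σ_CD = N_CD/A_CD = 17900/411.9 = 43.46 MPa.

43.5 MPa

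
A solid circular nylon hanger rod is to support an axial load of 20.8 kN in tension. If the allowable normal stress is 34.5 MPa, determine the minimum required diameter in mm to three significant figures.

27.7 mm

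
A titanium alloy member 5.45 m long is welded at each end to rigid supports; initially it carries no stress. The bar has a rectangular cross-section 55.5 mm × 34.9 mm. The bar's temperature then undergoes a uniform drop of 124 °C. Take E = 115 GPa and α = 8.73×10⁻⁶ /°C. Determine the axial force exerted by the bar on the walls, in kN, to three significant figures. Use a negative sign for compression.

Free thermal expansion αLΔT = 8.73e-6 · 5450 · -124 = -5.9 mm.
The walls impose strain ε = −(-5.9)/5450 = 1.0825e-03; σ = Eε = 115000 · 1.0825e-03 = 124.5 MPa.
Wall reaction R = σ·A = 124.5·1937 = 241100 N = 241.1 kN.

241 kN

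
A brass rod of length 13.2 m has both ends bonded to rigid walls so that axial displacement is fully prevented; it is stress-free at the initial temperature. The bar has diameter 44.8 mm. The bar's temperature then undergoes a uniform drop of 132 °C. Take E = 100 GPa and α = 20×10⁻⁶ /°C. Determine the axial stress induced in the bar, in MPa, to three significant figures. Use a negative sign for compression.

264 MPa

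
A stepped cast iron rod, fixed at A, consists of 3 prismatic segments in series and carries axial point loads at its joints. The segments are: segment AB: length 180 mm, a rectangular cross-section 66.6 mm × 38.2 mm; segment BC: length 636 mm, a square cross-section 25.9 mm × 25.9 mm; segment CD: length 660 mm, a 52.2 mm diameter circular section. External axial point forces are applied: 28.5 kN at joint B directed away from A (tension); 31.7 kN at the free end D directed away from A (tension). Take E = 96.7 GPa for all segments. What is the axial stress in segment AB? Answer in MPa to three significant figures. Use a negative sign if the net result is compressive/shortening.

Internal axial forces (sectioning from the free end, tension +): N_CD = 31.7 kN, N_BC = 31.7 kN, N_AB = 60.2 kN.
A_AB = 2544 mm².
σ_AB = N_AB/A_AB = 60200/2544 = 23.66 MPa.

23.7 MPa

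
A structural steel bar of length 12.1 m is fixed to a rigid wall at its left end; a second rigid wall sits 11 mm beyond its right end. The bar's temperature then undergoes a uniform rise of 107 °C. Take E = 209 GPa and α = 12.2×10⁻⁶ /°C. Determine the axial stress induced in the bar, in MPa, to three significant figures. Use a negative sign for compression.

-82.8 MPa

Free thermal expansion αLΔT = 12.2e-6 · 12100 · 107 = 15.8 mm.
The walls engage after the gap closes; constrained expansion = 15.8 − 11 = 4.795 mm.
The walls impose strain ε = −(4.795)/12100 = -3.9631e-04; σ = Eε = 209000 · -3.9631e-04 = -82.83 MPa.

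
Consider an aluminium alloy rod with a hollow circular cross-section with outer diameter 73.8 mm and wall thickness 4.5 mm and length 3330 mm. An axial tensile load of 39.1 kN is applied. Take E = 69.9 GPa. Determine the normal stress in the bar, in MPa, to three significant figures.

39.9 MPa

A = 979.7 mm².
σ = N/A = 39100/979.7 = 39.91 MPa.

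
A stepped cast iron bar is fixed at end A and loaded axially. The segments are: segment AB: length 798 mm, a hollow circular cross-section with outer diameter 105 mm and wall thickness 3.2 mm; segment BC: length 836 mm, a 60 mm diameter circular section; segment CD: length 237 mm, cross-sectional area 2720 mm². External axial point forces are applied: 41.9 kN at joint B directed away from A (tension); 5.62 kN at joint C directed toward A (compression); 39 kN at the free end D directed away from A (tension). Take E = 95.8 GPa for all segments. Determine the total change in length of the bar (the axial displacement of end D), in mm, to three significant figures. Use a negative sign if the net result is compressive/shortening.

0.751 mm

Internal axial forces (sectioning from the free end, tension +): N_CD = 39 kN, N_BC = 33.38 kN, N_AB = 75.28 kN.
A_AB = 1023 mm².
A_BC = 2827 mm².
δ_AB = 75280·798/(1023·95800) = 0.6127 mm
δ_BC = 33380·836/(2827·95800) = 0.103 mm
δ_CD = 39000·237/(2720·95800) = 0.03547 mm
δ = Σδ_i = 0.7512 mm.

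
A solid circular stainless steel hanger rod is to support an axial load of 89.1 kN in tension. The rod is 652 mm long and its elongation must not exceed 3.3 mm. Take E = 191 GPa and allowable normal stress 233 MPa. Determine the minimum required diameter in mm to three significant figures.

22.1 mm

Required area A ≥ P/σ_allow = 89100/233 = 382.4 mm².
For a solid circular section, d ≥ √(4A/π) = 22.07 mm.
Elongation limit: A ≥ PL/(Eδ_allow) = 89100·652/(191000·3.3) = 92.17 mm² ⇒ d ≥ 10.83 mm.
The stress limit governs.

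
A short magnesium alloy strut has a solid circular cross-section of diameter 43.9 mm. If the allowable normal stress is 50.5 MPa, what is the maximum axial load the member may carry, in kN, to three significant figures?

76.4 kN

A = 1514 mm².
P_max = σ_allow · A = 50.5 · 1514 = 76440 N = 76.44 kN.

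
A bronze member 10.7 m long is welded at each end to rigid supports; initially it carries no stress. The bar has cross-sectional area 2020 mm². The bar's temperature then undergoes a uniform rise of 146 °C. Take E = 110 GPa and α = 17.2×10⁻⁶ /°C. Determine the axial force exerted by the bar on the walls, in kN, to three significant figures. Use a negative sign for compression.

-558 kN

Free thermal expansion αLΔT = 17.2e-6 · 10700 · 146 = 26.87 mm.
The walls impose strain ε = −(26.87)/10700 = -2.5112e-03; σ = Eε = 110000 · -2.5112e-03 = -276.2 MPa.
Wall reaction R = σ·A = -276.2·2020 = -558000 N = -558 kN.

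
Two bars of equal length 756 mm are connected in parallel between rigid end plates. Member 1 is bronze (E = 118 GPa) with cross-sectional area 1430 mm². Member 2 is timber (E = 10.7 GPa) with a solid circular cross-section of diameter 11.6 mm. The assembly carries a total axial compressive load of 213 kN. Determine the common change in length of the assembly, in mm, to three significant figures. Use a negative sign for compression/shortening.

A_2 = 105.7 mm².
Equal strain + equilibrium ⇒ each member carries load in proportion to AE: A₁E₁ = 168700000 N, A₂E₂ = 1131000 N, ΣAE = 169900000 N.
δ = PL/ΣAE = -213000·756/169900000 = -0.9479 mm.

-0.948 mm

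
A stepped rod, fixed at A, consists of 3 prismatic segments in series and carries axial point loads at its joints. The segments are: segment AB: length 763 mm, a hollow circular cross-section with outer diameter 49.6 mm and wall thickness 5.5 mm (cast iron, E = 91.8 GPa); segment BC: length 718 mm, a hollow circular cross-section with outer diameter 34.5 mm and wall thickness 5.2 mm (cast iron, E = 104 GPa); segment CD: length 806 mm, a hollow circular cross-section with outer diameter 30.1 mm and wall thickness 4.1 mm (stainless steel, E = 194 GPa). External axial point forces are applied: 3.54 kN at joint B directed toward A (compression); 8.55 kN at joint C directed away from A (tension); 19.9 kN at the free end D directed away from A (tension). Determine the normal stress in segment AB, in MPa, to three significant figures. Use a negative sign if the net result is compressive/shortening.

32.7 MPa

Internal axial forces (sectioning from the free end, tension +): N_CD = 19.9 kN, N_BC = 28.45 kN, N_AB = 24.91 kN.
A_AB = 762 mm².
σ_AB = N_AB/A_AB = 24910/762 = 32.69 MPa.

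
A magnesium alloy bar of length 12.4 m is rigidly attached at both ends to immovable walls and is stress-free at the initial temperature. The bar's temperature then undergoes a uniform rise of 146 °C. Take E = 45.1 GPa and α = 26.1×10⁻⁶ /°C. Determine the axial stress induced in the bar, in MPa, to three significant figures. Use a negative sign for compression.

-172 MPa

Free thermal expansion αLΔT = 26.1e-6 · 12400 · 146 = 47.25 mm.
The walls impose strain ε = −(47.25)/12400 = -3.8106e-03; σ = Eε = 45100 · -3.8106e-03 = -171.9 MPa.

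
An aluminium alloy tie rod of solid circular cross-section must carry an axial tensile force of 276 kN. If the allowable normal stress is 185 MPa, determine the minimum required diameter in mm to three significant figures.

43.6 mm

Required area A ≥ P/σ_allow = 276000/185 = 1492 mm².
For a solid circular section, d ≥ √(4A/π) = 43.58 mm.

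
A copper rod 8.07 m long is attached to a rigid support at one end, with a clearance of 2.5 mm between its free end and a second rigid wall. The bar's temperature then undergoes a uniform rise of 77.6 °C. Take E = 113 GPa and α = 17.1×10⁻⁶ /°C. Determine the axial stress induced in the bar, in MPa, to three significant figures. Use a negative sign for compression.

-115 MPa

Free thermal expansion αLΔT = 17.1e-6 · 8070 · 77.6 = 10.71 mm.
The walls engage after the gap closes; constrained expansion = 10.71 − 2.5 = 8.209 mm.
The walls impose strain ε = −(8.209)/8070 = -1.0172e-03; σ = Eε = 113000 · -1.0172e-03 = -114.9 MPa.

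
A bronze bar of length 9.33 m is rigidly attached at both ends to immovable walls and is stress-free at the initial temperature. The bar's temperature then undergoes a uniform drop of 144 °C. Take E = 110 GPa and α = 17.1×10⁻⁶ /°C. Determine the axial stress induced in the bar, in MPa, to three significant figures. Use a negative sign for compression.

Free thermal expansion αLΔT = 17.1e-6 · 9330 · -144 = -22.97 mm.
The walls impose strain ε = −(-22.97)/9330 = 2.4624e-03; σ = Eε = 110000 · 2.4624e-03 = 270.9 MPa.

271 MPa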